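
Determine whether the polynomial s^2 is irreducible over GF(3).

Write h(s) = s^2.
Check for roots in GF(3): h(0) = 0 → root; h(1) = 1; h(2) = 1.
h(0) = 0, so (s) divides h(s); h is reducible.

No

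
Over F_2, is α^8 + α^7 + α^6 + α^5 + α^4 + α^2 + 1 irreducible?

Write m(α) = α^8 + α^7 + α^6 + α^5 + α^4 + α^2 + 1.
Check for roots in F_2: m(0) = 1; m(1) = 1.
No roots, so no linear factors.
Monic irreducibles of degree 2 over GF(2): α^2 + α + 1.
None of them divide m (all give nonzero remainder).
Monic irreducibles of degree 3 over GF(2): α^3 + α + 1, α^3 + α^2 + 1.
None of them divide m (all give nonzero remainder).
Monic irreducibles of degree 4 over GF(2): α^4 + α + 1, α^4 + α^3 + 1, α^4 + α^3 + α^2 + α + 1.
None of them divide m (all give nonzero remainder).
No irreducible factor of degree ≤ 4 exists, so m is irreducible over GF(2).

Yes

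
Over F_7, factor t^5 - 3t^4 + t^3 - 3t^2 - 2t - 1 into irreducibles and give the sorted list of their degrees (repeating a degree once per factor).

1, 1, 1, 2

Write h(t) = t^5 - 3t^4 + t^3 - 3t^2 - 2t - 1.
Linear factors from roots: (t - 1), (t - 3), (t + 1).
Complete factorization: h(t) = (t + 1)·(t - 3)·(t - 1)·(t^2 + 2).
Factor degrees with multiplicity: 1 + 1 + 1 + 2 = 5.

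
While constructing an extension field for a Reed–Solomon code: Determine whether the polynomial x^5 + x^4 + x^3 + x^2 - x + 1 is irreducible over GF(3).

Yes

Write h(x) = x^5 + x^4 + x^3 + x^2 - x + 1.
Check for roots in GF(3): h(0) = 1; h(1) = 1; h(2) = 2.
No roots, so no linear factors.
Monic irreducibles of degree 2 over GF(3): x^2 + 1, x^2 + x - 1, x^2 - x - 1.
None of them divide h (all give nonzero remainder).
No irreducible factor of degree ≤ 2 exists, so h is irreducible over GF(3).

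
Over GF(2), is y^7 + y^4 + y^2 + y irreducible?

No

Write m(y) = y^7 + y^4 + y^2 + y.
Check for roots in GF(2): m(0) = 0 → root; m(1) = 0 → root.
m(0) = 0, so (y) divides m(y); m is reducible.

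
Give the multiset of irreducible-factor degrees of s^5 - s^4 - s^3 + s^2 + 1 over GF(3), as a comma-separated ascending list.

5

Write f(s) = s^5 - s^4 - s^3 + s^2 + 1.
Roots in GF(3): f(0) = 1; f(1) = 1; f(2) = 1.
Complete factorization: f(s) = (s^5 - s^4 - s^3 + s^2 + 1).
Factor degrees with multiplicity: 5 = 5.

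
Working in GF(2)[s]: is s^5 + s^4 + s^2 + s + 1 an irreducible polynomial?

Yes

Write g(s) = s^5 + s^4 + s^2 + s + 1.
Check for roots in GF(2): g(0) = 1; g(1) = 1.
No roots, so no linear factors.
Monic irreducibles of degree 2 over GF(2): s^2 + s + 1.
None of them divide g (all give nonzero remainder).
No irreducible factor of degree ≤ 2 exists, so g is irreducible over GF(2).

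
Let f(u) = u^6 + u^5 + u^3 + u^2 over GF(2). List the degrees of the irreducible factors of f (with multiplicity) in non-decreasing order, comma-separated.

Roots in GF(2): f(0) = 0 → root; f(1) = 0 → root.
Linear factors from roots: (u), (u + 1).
Complete factorization: f(u) = (u)^2·(u + 1)^2·(u^2 + u + 1).
Factor degrees with multiplicity: 1 + 1 + 1 + 1 + 2 = 6.

1, 1, 1, 1, 2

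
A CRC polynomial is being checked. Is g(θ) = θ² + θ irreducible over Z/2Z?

No

Check for roots in Z/2Z: g(0) = 0 → root; g(1) = 0 → root.
g(0) = 0, so (θ) divides g(θ); g is reducible.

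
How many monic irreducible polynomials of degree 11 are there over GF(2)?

x^(2^11) − x is the product of all monic irreducibles of degree dividing 11; Möbius inversion gives N = (1/11) Σ μ(11/d)·2^d.
Divisors of 11: 1, 11; μ(11/d) for each: -1, 1.
Σ = − 2^1 + 2^11 = 2046.
N = 2046/11 = 186.

186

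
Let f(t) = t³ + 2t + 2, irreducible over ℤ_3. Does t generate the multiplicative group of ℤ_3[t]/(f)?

No

|GF(3^3)^×| = 3^3 − 1 = 26. Prime factorization: 26 = 2·13.
f is primitive ⇔ t has order 26 in GF(3)[t]/(f), i.e. t^(26/q) ≠ 1 for each prime q | 26.
t^(13) mod f = 1
t^(2) mod f = t².
Since t^(13) = 1, the order of t divides 13 < 26; not primitive.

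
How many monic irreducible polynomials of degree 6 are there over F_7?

19544

Gauss's count: N_{7}(6) = (1/6) Σ_{d|6} μ(6/d)·7^d.
Divisors of 6: 1, 2, 3, 6; μ(6/d) for each: 1, -1, -1, 1.
Σ = 7^1 − 7^2 − 7^3 + 7^6 = 117264.
N = 117264/6 = 19544.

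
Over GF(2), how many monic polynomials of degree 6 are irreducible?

x^(2^6) − x is the product of all monic irreducibles of degree dividing 6; Möbius inversion gives N = (1/6) Σ μ(6/d)·2^d.
Divisors of 6: 1, 2, 3, 6; μ(6/d) for each: 1, -1, -1, 1.
Σ = 2^1 − 2^2 − 2^3 + 2^6 = 54.
N = 54/6 = 9.

9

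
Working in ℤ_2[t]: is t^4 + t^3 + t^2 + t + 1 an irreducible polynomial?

Write h(t) = t^4 + t^3 + t^2 + t + 1.
Check for roots in ℤ_2: h(0) = 1; h(1) = 1.
No roots, so no linear factors.
Monic irreducibles of degree 2 over GF(2): t^2 + t + 1.
None of them divide h (all give nonzero remainder).
No irreducible factor of degree ≤ 2 exists, so h is irreducible over GF(2).

Yes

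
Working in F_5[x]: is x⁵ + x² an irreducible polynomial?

No

Write P(x) = x⁵ + x².
Check for roots in F_5: P(0) = 0 → root; P(1) = 2; P(2) = 1; P(3) = 2; P(4) = 0 → root.
P(0) = 0, so (x) divides P(x); P is reducible.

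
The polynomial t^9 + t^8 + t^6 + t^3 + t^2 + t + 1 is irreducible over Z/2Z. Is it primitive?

Yes

Write f(t) = t^9 + t^8 + t^6 + t^3 + t^2 + t + 1.
|GF(2^9)^×| = 2^9 − 1 = 511. Prime factorization: 511 = 7·73.
f is primitive ⇔ t has order 511 in GF(2)[t]/(f), i.e. t^(511/q) ≠ 1 for each prime q | 511.
t^(73) mod f = t^7 + t^5 + t^4 + t^2.
t^(7) mod f = t^7.
None equal 1, so t has full order 511; f is primitive.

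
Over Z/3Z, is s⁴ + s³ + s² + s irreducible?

Write f(s) = s⁴ + s³ + s² + s.
Check for roots in Z/3Z: f(0) = 0 → root; f(1) = 1; f(2) = 0 → root.
f(0) = 0, so (s) divides f(s); f is reducible.

No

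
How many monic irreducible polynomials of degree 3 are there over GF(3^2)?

Gauss's count: N_{9}(3) = (1/3) Σ_{d|3} μ(3/d)·9^d.
Divisors of 3: 1, 3; μ(3/d) for each: -1, 1.
Σ = − 9^1 + 9^3 = 720.
N = 720/3 = 240.

240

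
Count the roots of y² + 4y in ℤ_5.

2

Write g(y) = y² + 4y.
Evaluate at each of the 5 elements of ℤ_5:
g(0) = 0 → root; g(1) = 0 → root; g(2) = 2; g(3) = 1; g(4) = 2.
Roots: {0, 1}.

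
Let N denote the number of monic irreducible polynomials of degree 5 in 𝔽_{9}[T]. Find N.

x^(9^5) − x is the product of all monic irreducibles of degree dividing 5; Möbius inversion gives N = (1/5) Σ μ(5/d)·9^d.
Divisors of 5: 1, 5; μ(5/d) for each: -1, 1.
Σ = − 9^1 + 9^5 = 59040.
N = 59040/5 = 11808.

11808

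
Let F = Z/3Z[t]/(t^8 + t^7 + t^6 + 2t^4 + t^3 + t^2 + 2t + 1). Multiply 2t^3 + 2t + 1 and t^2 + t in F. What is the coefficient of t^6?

0

Multiply in Z/3Z[t]: (2t^3 + 2t + 1)·(t^2 + t) = 2t^5 + 2t^4 + 2t^3 + t.
Reduced: 2t^5 + 2t^4 + 2t^3 + t.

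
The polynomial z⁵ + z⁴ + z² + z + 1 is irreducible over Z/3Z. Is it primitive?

Write f(z) = z⁵ + z⁴ + z² + z + 1.
|GF(3^5)^×| = 3^5 − 1 = 242. Prime factorization: 242 = 2·11^2.
f is primitive ⇔ z has order 242 in GF(3)[z]/(f), i.e. z^(242/q) ≠ 1 for each prime q | 242.
z^(121) mod f = 2.
z^(22) mod f = z⁴ + z³ + 2z² + 2z + 1.
None equal 1, so z has full order 242; f is primitive.

Yes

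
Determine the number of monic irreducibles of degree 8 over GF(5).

48750

The number of monic irreducibles of degree 8 over GF(5) is (1/8)·Σ_{d∣8} μ(8/d) 5^d.
Divisors of 8: 1, 2, 4, 8; μ(8/d) for each: 0, 0, -1, 1.
Σ = − 5^4 + 5^8 = 390000.
N = 390000/8 = 48750.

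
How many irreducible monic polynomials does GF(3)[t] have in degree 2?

The number of monic irreducibles of degree 2 over GF(3) is (1/2)·Σ_{d∣2} μ(2/d) 3^d.
Divisors of 2: 1, 2; μ(2/d) for each: -1, 1.
Σ = − 3^1 + 3^2 = 6.
N = 6/2 = 3.

3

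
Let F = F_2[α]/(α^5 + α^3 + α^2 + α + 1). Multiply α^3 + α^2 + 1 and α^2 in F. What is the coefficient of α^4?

1

Multiply in F_2[α]: (α^3 + α^2 + 1)·(α^2) = α^5 + α^4 + α^2.
Reduce using α^5 ≡ α^3 + α^2 + α + 1 (mod α^5 + α^3 + α^2 + α + 1).
Reduced: α^4 + α^3 + α + 1.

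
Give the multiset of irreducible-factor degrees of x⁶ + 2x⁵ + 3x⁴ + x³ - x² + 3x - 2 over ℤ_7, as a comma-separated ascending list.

1, 1, 2, 2

Write f(x) = x⁶ + 2x⁵ + 3x⁴ + x³ - x² + 3x - 2.
Linear factors from roots: (x - 1), (x + 2).
Complete factorization: f(x) = (x + 2)·(x - 1)·(x² + 2x + 2)·(x² - x - 3).
Factor degrees with multiplicity: 1 + 1 + 2 + 2 = 6.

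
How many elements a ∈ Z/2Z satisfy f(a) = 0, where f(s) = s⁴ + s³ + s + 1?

1

Evaluate at each of the 2 elements of Z/2Z:
f(0) = 1; f(1) = 0 → root.
Roots: {1}.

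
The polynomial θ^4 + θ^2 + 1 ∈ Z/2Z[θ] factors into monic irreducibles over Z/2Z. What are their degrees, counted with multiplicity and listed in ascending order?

Write h(θ) = θ^4 + θ^2 + 1.
Roots in Z/2Z: h(0) = 1; h(1) = 1.
Complete factorization: h(θ) = (θ^2 + θ + 1)^2.
Factor degrees with multiplicity: 2 + 2 = 4.

2, 2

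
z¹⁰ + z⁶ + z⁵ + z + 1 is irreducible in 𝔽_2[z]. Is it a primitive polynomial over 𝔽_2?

No

Write f(z) = z¹⁰ + z⁶ + z⁵ + z + 1.
|GF(2^10)^×| = 2^10 − 1 = 1023. Prime factorization: 1023 = 3·11·31.
f is primitive ⇔ z has order 1023 in GF(2)[z]/(f), i.e. z^(1023/q) ≠ 1 for each prime q | 1023.
z^(341) mod f = 1
z^(93) mod f = z⁶ + z⁵ + z³ + z.
z^(33) mod f = z⁹ + z⁸ + z⁶ + z⁴ + z³ + 1.
Since z^(341) = 1, the order of z divides 341 < 1023; not primitive.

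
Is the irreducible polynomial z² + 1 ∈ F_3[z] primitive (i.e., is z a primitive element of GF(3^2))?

No

Write f(z) = z² + 1.
|GF(3^2)^×| = 3^2 − 1 = 8. Prime factorization: 8 = 2^3.
f is primitive ⇔ z has order 8 in GF(3)[z]/(f), i.e. z^(8/q) ≠ 1 for each prime q | 8.
z^(4) mod f = 1
Since z^(4) = 1, the order of z divides 4 < 8; not primitive.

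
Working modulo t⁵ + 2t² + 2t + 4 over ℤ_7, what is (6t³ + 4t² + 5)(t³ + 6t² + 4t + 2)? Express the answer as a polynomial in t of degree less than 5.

6t^4 + 2t^2 + 4

Multiply in ℤ_7[t]: (6t³ + 4t² + 5)·(t³ + 6t² + 4t + 2) = 6t⁶ + 5t⁵ + 6t⁴ + 5t³ + 3t² + 6t + 3.
Reduce using t⁵ ≡ 5t² + 5t + 3 (mod t⁵ + 2t² + 2t + 4).
Reduced: 6t⁴ + 2t² + 4.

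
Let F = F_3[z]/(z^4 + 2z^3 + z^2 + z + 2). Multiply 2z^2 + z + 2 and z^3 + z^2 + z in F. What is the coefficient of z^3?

Multiply in F_3[z]: (2z^2 + z + 2)·(z^3 + z^2 + z) = 2z^5 + 2z^3 + 2z.
Reduce using z^4 ≡ z^3 + 2z^2 + 2z + 1 (mod z^4 + 2z^3 + z^2 + z + 2).
Reduced: 2z^3 + 2z^2 + 2z + 2.

2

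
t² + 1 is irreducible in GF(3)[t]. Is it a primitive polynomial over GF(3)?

Write f(t) = t² + 1.
|GF(3^2)^×| = 3^2 − 1 = 8. Prime factorization: 8 = 2^3.
f is primitive ⇔ t has order 8 in GF(3)[t]/(f), i.e. t^(8/q) ≠ 1 for each prime q | 8.
t^(4) mod f = 1
Since t^(4) = 1, the order of t divides 4 < 8; not primitive.

No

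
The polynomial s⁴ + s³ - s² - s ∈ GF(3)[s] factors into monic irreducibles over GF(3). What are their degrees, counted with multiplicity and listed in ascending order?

1, 1, 1, 1

Write g(s) = s⁴ + s³ - s² - s.
Roots in GF(3): g(0) = 0 → root; g(1) = 0 → root; g(2) = 0 → root.
Linear factors from roots: (s), (s - 1), (s + 1).
Complete factorization: g(s) = (s)·(s - 1)·(s + 1)^2.
Factor degrees with multiplicity: 1 + 1 + 1 + 1 = 4.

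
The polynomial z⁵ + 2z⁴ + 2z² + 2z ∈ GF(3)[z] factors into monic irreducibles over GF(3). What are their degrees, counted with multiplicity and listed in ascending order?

Write f(z) = z⁵ + 2z⁴ + 2z² + 2z.
Roots in GF(3): f(0) = 0 → root; f(1) = 1; f(2) = 1.
Linear factors from roots: (z).
Complete factorization: f(z) = (z)·(z² + 1)·(z² + 2z + 2).
Factor degrees with multiplicity: 1 + 2 + 2 = 5.

1, 2, 2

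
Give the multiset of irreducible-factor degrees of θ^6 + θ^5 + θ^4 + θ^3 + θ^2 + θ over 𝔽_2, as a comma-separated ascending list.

Write h(θ) = θ^6 + θ^5 + θ^4 + θ^3 + θ^2 + θ.
Roots in 𝔽_2: h(0) = 0 → root; h(1) = 0 → root.
Linear factors from roots: (θ), (θ + 1).
Complete factorization: h(θ) = (θ)·(θ + 1)·(θ^2 + θ + 1)^2.
Factor degrees with multiplicity: 1 + 1 + 2 + 2 = 6.

1, 1, 2, 2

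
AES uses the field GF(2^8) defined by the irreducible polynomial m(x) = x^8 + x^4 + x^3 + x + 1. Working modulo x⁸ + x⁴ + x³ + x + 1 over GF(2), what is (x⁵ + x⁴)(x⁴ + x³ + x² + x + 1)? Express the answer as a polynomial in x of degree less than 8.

x^5 + x^2 + x

Multiply in GF(2)[x]: (x⁵ + x⁴)·(x⁴ + x³ + x² + x + 1) = x⁹ + x⁴.
Reduce using x⁸ ≡ x⁴ + x³ + x + 1 (mod x⁸ + x⁴ + x³ + x + 1).
Reduced: x⁵ + x² + x.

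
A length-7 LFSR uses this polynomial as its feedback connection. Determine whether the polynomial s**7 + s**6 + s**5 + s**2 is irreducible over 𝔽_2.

Write P(s) = s**7 + s**6 + s**5 + s**2.
Check for roots in 𝔽_2: P(0) = 0 → root; P(1) = 0 → root.
P(0) = 0, so (s) divides P(s); P is reducible.

No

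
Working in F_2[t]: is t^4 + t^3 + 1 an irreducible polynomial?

Write m(t) = t^4 + t^3 + 1.
Check for roots in F_2: m(0) = 1; m(1) = 1.
No roots, so no linear factors.
Monic irreducibles of degree 2 over GF(2): t^2 + t + 1.
None of them divide m (all give nonzero remainder).
No irreducible factor of degree ≤ 2 exists, so m is irreducible over GF(2).

Yes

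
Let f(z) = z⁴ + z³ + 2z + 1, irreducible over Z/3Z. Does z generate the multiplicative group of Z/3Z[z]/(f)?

No

|GF(3^4)^×| = 3^4 − 1 = 80. Prime factorization: 80 = 2^4·5.
f is primitive ⇔ z has order 80 in GF(3)[z]/(f), i.e. z^(80/q) ≠ 1 for each prime q | 80.
z^(40) mod f = 1
z^(16) mod f = 2z² + z + 1.
Since z^(40) = 1, the order of z divides 40 < 80; not primitive.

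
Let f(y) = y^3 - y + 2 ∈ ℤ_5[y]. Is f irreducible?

Yes

Check for roots in ℤ_5: f(0) = 2; f(1) = 2; f(2) = 3; f(3) = 1; f(4) = 2.
No roots. A degree-3 polynomial over a field with no linear factor is irreducible.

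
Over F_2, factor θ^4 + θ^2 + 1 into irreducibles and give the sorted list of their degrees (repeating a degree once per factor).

2, 2

Write f(θ) = θ^4 + θ^2 + 1.
Roots in F_2: f(0) = 1; f(1) = 1.
Complete factorization: f(θ) = (θ^2 + θ + 1)^2.
Factor degrees with multiplicity: 2 + 2 = 4.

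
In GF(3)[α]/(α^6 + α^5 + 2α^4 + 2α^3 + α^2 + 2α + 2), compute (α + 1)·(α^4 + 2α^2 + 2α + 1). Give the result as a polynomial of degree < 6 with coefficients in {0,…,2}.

Multiply in GF(3)[α]: (α + 1)·(α^4 + 2α^2 + 2α + 1) = α^5 + α^4 + 2α^3 + α^2 + 1.
Reduced: α^5 + α^4 + 2α^3 + α^2 + 1.

α^5 + α^4 + 2α^3 + α^2 + 1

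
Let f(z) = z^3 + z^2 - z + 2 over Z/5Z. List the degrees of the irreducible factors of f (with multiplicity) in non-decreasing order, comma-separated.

Roots in Z/5Z: f(0) = 2; f(1) = 3; f(2) = 2; f(3) = 0 → root; f(4) = 3.
Linear factors from roots: (z + 2).
Complete factorization: f(z) = (z + 2)·(z^2 - z + 1).
Factor degrees with multiplicity: 1 + 2 = 3.

1, 2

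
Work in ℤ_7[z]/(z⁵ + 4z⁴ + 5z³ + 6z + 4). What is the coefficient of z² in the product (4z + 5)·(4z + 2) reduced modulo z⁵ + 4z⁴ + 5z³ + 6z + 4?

Multiply in ℤ_7[z]: (4z + 5)·(4z + 2) = 2z² + 3.
Reduced: 2z² + 3.

2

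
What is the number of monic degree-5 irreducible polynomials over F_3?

x^(3^5) − x is the product of all monic irreducibles of degree dividing 5; Möbius inversion gives N = (1/5) Σ μ(5/d)·3^d.
Divisors of 5: 1, 5; μ(5/d) for each: -1, 1.
Σ = − 3^1 + 3^5 = 240.
N = 240/5 = 48.

48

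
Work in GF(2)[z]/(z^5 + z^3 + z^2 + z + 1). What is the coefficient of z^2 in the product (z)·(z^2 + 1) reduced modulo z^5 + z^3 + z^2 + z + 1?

Multiply in GF(2)[z]: (z)·(z^2 + 1) = z^3 + z.
Reduced: z^3 + z.

0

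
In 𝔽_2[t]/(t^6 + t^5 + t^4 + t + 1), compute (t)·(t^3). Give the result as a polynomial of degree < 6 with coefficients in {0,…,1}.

Multiply in 𝔽_2[t]: (t)·(t^3) = t^4.
Reduced: t^4.

t^4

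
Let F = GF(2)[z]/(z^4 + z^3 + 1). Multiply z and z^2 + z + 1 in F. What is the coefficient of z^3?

1

Multiply in GF(2)[z]: (z)·(z^2 + z + 1) = z^3 + z^2 + z.
Reduced: z^3 + z^2 + z.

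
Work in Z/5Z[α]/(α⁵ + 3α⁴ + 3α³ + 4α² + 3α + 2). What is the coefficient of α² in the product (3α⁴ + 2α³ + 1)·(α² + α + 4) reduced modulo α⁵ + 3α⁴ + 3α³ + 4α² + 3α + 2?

3

Multiply in Z/5Z[α]: (3α⁴ + 2α³ + 1)·(α² + α + 4) = 3α⁶ + 4α⁴ + 3α³ + α² + α + 4.
Reduce using α⁵ ≡ 2α⁴ + 2α³ + α² + 2α + 3 (mod α⁵ + 3α⁴ + 3α³ + 4α² + 3α + 2).
Reduced: 2α⁴ + 3α³ + 3α² + 2α + 2.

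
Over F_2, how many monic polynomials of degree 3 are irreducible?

2

Gauss's count: N_{2}(3) = (1/3) Σ_{d|3} μ(3/d)·2^d.
Divisors of 3: 1, 3; μ(3/d) for each: -1, 1.
Σ = − 2^1 + 2^3 = 6.
N = 6/3 = 2.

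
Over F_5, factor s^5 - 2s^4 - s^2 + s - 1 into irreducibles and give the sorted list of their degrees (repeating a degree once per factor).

5

Write h(s) = s^5 - 2s^4 - s^2 + s - 1.
Roots in F_5: h(0) = 4; h(1) = 3; h(2) = 2; h(3) = 4; h(4) = 4.
Complete factorization: h(s) = (s^5 - 2s^4 - s^2 + s - 1).
Factor degrees with multiplicity: 5 = 5.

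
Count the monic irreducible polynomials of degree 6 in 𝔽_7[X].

19544

x^(7^6) − x is the product of all monic irreducibles of degree dividing 6; Möbius inversion gives N = (1/6) Σ μ(6/d)·7^d.
Divisors of 6: 1, 2, 3, 6; μ(6/d) for each: 1, -1, -1, 1.
Σ = 7^1 − 7^2 − 7^3 + 7^6 = 117264.
N = 117264/6 = 19544.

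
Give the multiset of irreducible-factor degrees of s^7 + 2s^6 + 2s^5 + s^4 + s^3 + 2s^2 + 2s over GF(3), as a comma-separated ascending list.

Write h(s) = s^7 + 2s^6 + 2s^5 + s^4 + s^3 + 2s^2 + 2s.
Roots in GF(3): h(0) = 0 → root; h(1) = 2; h(2) = 2.
Linear factors from roots: (s).
Complete factorization: h(s) = (s)·(s^3 + 2s + 2)·(s^3 + 2s^2 + 1).
Factor degrees with multiplicity: 1 + 3 + 3 = 7.

1, 3, 3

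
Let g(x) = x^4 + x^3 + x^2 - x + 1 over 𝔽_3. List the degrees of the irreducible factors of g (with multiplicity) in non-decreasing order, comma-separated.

Roots in 𝔽_3: g(0) = 1; g(1) = 0 → root; g(2) = 0 → root.
Linear factors from roots: (x - 1), (x + 1).
Complete factorization: g(x) = (x + 1)·(x - 1)·(x^2 + x - 1).
Factor degrees with multiplicity: 1 + 1 + 2 = 4.

1, 1, 2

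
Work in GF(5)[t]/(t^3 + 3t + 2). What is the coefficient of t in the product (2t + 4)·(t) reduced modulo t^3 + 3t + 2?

Multiply in GF(5)[t]: (2t + 4)·(t) = 2t^2 + 4t.
Reduced: 2t^2 + 4t.

4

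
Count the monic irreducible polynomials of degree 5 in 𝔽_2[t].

6

By the necklace-counting formula, N_2(5) = (1/5) Σ_{d|5} μ(5/d)·2^d.
Divisors of 5: 1, 5; μ(5/d) for each: -1, 1.
Σ = − 2^1 + 2^5 = 30.
N = 30/5 = 6.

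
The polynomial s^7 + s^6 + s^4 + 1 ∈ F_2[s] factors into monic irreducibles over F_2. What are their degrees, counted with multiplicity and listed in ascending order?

Write g(s) = s^7 + s^6 + s^4 + 1.
Roots in F_2: g(0) = 1; g(1) = 0 → root.
Linear factors from roots: (s + 1).
Complete factorization: g(s) = (s + 1)·(s^2 + s + 1)·(s^4 + s^3 + 1).
Factor degrees with multiplicity: 1 + 2 + 4 = 7.

1, 2, 4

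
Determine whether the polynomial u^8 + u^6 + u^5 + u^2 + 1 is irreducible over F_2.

Yes

Write m(u) = u^8 + u^6 + u^5 + u^2 + 1.
Check for roots in F_2: m(0) = 1; m(1) = 1.
No roots, so no linear factors.
Monic irreducibles of degree 2 over GF(2): u^2 + u + 1.
None of them divide m (all give nonzero remainder).
Monic irreducibles of degree 3 over GF(2): u^3 + u + 1, u^3 + u^2 + 1.
None of them divide m (all give nonzero remainder).
Monic irreducibles of degree 4 over GF(2): u^4 + u + 1, u^4 + u^3 + 1, u^4 + u^3 + u^2 + u + 1.
None of them divide m (all give nonzero remainder).
No irreducible factor of degree ≤ 4 exists, so m is irreducible over GF(2).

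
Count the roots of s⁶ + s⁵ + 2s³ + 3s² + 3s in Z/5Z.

3

Write g(s) = s⁶ + s⁵ + 2s³ + 3s² + 3s.
Evaluate at each of the 5 elements of Z/5Z:
g(0) = 0 → root; g(1) = 0 → root; g(2) = 0 → root; g(3) = 2; g(4) = 3.
Roots: {0, 1, 2}.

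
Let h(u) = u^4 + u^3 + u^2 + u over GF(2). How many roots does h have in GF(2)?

Evaluate at each of the 2 elements of GF(2):
h(0) = 0 → root; h(1) = 0 → root.
Roots: {0, 1}.

2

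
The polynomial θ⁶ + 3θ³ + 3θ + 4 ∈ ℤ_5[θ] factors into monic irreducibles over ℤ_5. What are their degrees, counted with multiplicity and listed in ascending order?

Write f(θ) = θ⁶ + 3θ³ + 3θ + 4.
Roots in ℤ_5: f(0) = 4; f(1) = 1; f(2) = 3; f(3) = 3; f(4) = 4.
Complete factorization: f(θ) = (θ² + 4θ + 2)·(θ⁴ + θ³ + 4θ² + 2).
Factor degrees with multiplicity: 2 + 4 = 6.

2, 4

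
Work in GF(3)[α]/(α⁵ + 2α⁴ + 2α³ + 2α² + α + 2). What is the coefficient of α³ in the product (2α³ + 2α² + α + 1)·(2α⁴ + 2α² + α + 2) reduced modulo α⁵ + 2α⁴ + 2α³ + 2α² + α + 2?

0

Multiply in GF(3)[α]: (2α³ + 2α² + α + 1)·(2α⁴ + 2α² + α + 2) = α⁷ + α⁶ + 2α⁴ + 2α³ + α² + 2.
Reduce using α⁵ ≡ α⁴ + α³ + α² + 2α + 1 (mod α⁵ + 2α⁴ + 2α³ + 2α² + α + 2).
Reduced: 2α⁴ + 2α + 2.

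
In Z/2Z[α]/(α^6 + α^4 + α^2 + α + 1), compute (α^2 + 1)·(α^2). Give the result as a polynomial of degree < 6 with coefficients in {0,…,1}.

α^4 + α^2

Multiply in Z/2Z[α]: (α^2 + 1)·(α^2) = α^4 + α^2.
Reduced: α^4 + α^2.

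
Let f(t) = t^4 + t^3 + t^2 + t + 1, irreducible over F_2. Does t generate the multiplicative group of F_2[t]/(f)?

No

|GF(2^4)^×| = 2^4 − 1 = 15. Prime factorization: 15 = 3·5.
f is primitive ⇔ t has order 15 in GF(2)[t]/(f), i.e. t^(15/q) ≠ 1 for each prime q | 15.
t^(5) mod f = 1
t^(3) mod f = t^3.
Since t^(5) = 1, the order of t divides 5 < 15; not primitive.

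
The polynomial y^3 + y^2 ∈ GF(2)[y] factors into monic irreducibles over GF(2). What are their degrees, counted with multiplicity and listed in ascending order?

1, 1, 1

Write h(y) = y^3 + y^2.
Roots in GF(2): h(0) = 0 → root; h(1) = 0 → root.
Linear factors from roots: (y), (y + 1).
Complete factorization: h(y) = (y + 1)·(y)^2.
Factor degrees with multiplicity: 1 + 1 + 1 = 3.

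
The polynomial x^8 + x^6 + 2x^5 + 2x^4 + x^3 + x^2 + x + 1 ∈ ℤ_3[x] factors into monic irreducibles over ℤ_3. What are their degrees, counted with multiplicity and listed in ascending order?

Write f(x) = x^8 + x^6 + 2x^5 + 2x^4 + x^3 + x^2 + x + 1.
Roots in ℤ_3: f(0) = 1; f(1) = 1; f(2) = 2.
Complete factorization: f(x) = (x^8 + x^6 + 2x^5 + 2x^4 + x^3 + x^2 + x + 1).
Factor degrees with multiplicity: 8 = 8.

8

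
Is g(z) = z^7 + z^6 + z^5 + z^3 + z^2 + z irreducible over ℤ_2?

Check for roots in ℤ_2: g(0) = 0 → root; g(1) = 0 → root.
g(0) = 0, so (z) divides g(z); g is reducible.

No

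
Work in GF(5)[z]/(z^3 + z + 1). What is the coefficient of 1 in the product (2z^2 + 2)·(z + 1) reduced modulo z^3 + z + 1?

0

Multiply in GF(5)[z]: (2z^2 + 2)·(z + 1) = 2z^3 + 2z^2 + 2z + 2.
Reduce using z^3 ≡ 4z + 4 (mod z^3 + z + 1).
Reduced: 2z^2.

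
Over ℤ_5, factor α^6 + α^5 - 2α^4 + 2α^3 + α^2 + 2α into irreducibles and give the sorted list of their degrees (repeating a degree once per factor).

1, 1, 1, 3

Write h(α) = α^6 + α^5 - 2α^4 + 2α^3 + α^2 + 2α.
Roots in ℤ_5: h(0) = 0 → root; h(1) = 0 → root; h(2) = 3; h(3) = 4; h(4) = 0 → root.
Linear factors from roots: (α), (α - 1), (α + 1).
Complete factorization: h(α) = (α)·(α + 1)·(α - 1)·(α^3 + α^2 - α - 2).
Factor degrees with multiplicity: 1 + 1 + 1 + 3 = 6.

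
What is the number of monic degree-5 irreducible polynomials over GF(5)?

624

Gauss's count: N_{5}(5) = (1/5) Σ_{d|5} μ(5/d)·5^d.
Divisors of 5: 1, 5; μ(5/d) for each: -1, 1.
Σ = − 5^1 + 5^5 = 3120.
N = 3120/5 = 624.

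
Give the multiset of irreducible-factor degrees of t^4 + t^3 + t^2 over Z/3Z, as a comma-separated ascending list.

1, 1, 1, 1

Write g(t) = t^4 + t^3 + t^2.
Roots in Z/3Z: g(0) = 0 → root; g(1) = 0 → root; g(2) = 1.
Linear factors from roots: (t), (t - 1).
Complete factorization: g(t) = (t)^2·(t - 1)^2.
Factor degrees with multiplicity: 1 + 1 + 1 + 1 = 4.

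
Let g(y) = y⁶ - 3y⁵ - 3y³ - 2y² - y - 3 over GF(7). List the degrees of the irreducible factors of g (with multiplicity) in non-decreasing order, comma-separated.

1, 1, 2, 2

Linear factors from roots: (y - 3), (y + 2).
Complete factorization: g(y) = (y + 2)·(y - 3)·(y² + 2)·(y² - 2y + 2).
Factor degrees with multiplicity: 1 + 1 + 2 + 2 = 6.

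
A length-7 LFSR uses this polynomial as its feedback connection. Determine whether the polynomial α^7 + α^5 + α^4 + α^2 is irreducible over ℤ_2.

No

Write g(α) = α^7 + α^5 + α^4 + α^2.
Check for roots in ℤ_2: g(0) = 0 → root; g(1) = 0 → root.
g(0) = 0, so (α) divides g(α); g is reducible.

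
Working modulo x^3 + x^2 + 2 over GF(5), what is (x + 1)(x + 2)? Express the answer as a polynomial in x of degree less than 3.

x^2 + 3x + 2

Multiply in GF(5)[x]: (x + 1)·(x + 2) = x^2 + 3x + 2.
Reduced: x^2 + 3x + 2.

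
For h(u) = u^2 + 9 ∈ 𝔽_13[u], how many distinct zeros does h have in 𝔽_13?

Evaluate at each of the 13 elements of 𝔽_13:
h(0) = 9; h(1) = 10; h(2) = 0 → root; h(3) = 5; h(4) = 12; h(5) = 8; h(6) = 6; h(7) = 6; h(8) = 8; h(9) = 12; h(10) = 5; h(11) = 0 → root; h(12) = 10.
Roots: {2, 11}.

2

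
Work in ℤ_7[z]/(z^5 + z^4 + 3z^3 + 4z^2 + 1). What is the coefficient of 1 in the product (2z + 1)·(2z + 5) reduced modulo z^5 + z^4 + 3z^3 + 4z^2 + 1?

5

Multiply in ℤ_7[z]: (2z + 1)·(2z + 5) = 4z^2 + 5z + 5.
Reduced: 4z^2 + 5z + 5.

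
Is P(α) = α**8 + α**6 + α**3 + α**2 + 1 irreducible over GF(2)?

Check for roots in GF(2): P(0) = 1; P(1) = 1.
No roots, so no linear factors.
Monic irreducibles of degree 2 over GF(2): α**2 + α + 1.
None of them divide P (all give nonzero remainder).
Monic irreducibles of degree 3 over GF(2): α**3 + α + 1, α**3 + α**2 + 1.
None of them divide P (all give nonzero remainder).
Monic irreducibles of degree 4 over GF(2): α**4 + α + 1, α**4 + α**3 + 1, α**4 + α**3 + α**2 + α + 1.
None of them divide P (all give nonzero remainder).
No irreducible factor of degree ≤ 4 exists, so P is irreducible over GF(2).

Yes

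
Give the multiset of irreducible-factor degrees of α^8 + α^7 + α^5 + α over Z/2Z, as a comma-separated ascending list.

1, 1, 2, 4

Write f(α) = α^8 + α^7 + α^5 + α.
Roots in Z/2Z: f(0) = 0 → root; f(1) = 0 → root.
Linear factors from roots: (α), (α + 1).
Complete factorization: f(α) = (α)·(α + 1)·(α^2 + α + 1)·(α^4 + α^3 + 1).
Factor degrees with multiplicity: 1 + 1 + 2 + 4 = 8.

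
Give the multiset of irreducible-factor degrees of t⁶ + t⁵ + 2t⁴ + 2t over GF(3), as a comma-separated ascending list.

1, 1, 1, 1, 2

Write f(t) = t⁶ + t⁵ + 2t⁴ + 2t.
Roots in GF(3): f(0) = 0 → root; f(1) = 0 → root; f(2) = 0 → root.
Linear factors from roots: (t), (t + 2), (t + 1).
Complete factorization: f(t) = (t)·(t + 1)·(t + 2)^2·(t² + 2t + 2).
Factor degrees with multiplicity: 1 + 1 + 1 + 1 + 2 = 6.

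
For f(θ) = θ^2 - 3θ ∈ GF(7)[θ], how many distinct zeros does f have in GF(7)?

Evaluate at each of the 7 elements of GF(7):
f(0) = 0 → root; f(1) = 5; f(2) = 5; f(3) = 0 → root; f(4) = 4; f(5) = 3; f(6) = 4.
Roots: {0, 3}.

2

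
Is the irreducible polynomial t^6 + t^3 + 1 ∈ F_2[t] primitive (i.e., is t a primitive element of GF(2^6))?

No

Write f(t) = t^6 + t^3 + 1.
|GF(2^6)^×| = 2^6 − 1 = 63. Prime factorization: 63 = 3^2·7.
f is primitive ⇔ t has order 63 in GF(2)[t]/(f), i.e. t^(63/q) ≠ 1 for each prime q | 63.
t^(21) mod f = t^3.
t^(9) mod f = 1
Since t^(9) = 1, the order of t divides 9 < 63; not primitive.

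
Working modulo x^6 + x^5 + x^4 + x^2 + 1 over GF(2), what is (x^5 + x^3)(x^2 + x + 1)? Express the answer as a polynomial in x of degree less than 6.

Multiply in GF(2)[x]: (x^5 + x^3)·(x^2 + x + 1) = x^7 + x^6 + x^4 + x^3.
Reduce using x^6 ≡ x^5 + x^4 + x^2 + 1 (mod x^6 + x^5 + x^4 + x^2 + 1).
Reduced: x^5 + x^4 + x.

x^5 + x^4 + x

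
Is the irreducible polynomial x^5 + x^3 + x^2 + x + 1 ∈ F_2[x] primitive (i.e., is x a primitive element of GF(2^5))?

Write f(x) = x^5 + x^3 + x^2 + x + 1.
|GF(2^5)^×| = 2^5 − 1 = 31. Prime factorization: 31 = 31.
f is primitive ⇔ x has order 31 in GF(2)[x]/(f), i.e. x^(31/q) ≠ 1 for each prime q | 31.
x^(1) mod f = x.
None equal 1, so x has full order 31; f is primitive.

Yes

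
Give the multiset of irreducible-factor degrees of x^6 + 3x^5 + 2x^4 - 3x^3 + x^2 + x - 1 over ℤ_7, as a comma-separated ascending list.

6

Write h(x) = x^6 + 3x^5 + 2x^4 - 3x^3 + x^2 + x - 1.
Complete factorization: h(x) = (x^6 + 3x^5 + 2x^4 - 3x^3 + x^2 + x - 1).
Factor degrees with multiplicity: 6 = 6.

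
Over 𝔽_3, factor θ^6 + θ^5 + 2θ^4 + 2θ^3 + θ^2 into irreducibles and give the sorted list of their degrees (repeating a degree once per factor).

Write g(θ) = θ^6 + θ^5 + 2θ^4 + 2θ^3 + θ^2.
Roots in 𝔽_3: g(0) = 0 → root; g(1) = 1; g(2) = 1.
Linear factors from roots: (θ).
Complete factorization: g(θ) = (θ)^2·(θ^2 + 2θ + 2)^2.
Factor degrees with multiplicity: 1 + 1 + 2 + 2 = 6.

1, 1, 2, 2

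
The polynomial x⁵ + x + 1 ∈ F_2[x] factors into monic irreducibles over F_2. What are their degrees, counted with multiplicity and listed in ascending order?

2, 3

Write g(x) = x⁵ + x + 1.
Roots in F_2: g(0) = 1; g(1) = 1.
Complete factorization: g(x) = (x² + x + 1)·(x³ + x² + 1).
Factor degrees with multiplicity: 2 + 3 = 5.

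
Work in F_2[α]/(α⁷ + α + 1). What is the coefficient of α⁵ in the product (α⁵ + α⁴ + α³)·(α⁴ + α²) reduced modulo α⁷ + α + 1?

1

Multiply in F_2[α]: (α⁵ + α⁴ + α³)·(α⁴ + α²) = α⁹ + α⁸ + α⁶ + α⁵.
Reduce using α⁷ ≡ α + 1 (mod α⁷ + α + 1).
Reduced: α⁶ + α⁵ + α³ + α.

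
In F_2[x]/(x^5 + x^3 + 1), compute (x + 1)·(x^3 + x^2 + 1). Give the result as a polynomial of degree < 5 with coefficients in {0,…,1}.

Multiply in F_2[x]: (x + 1)·(x^3 + x^2 + 1) = x^4 + x^2 + x + 1.
Reduced: x^4 + x^2 + x + 1.

x^4 + x^2 + x + 1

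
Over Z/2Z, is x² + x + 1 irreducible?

Yes

Write h(x) = x² + x + 1.
Check for roots in Z/2Z: h(0) = 1; h(1) = 1.
No roots. A degree-2 polynomial over a field with no linear factor is irreducible.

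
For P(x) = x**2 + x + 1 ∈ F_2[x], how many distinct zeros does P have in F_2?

0

Evaluate at each of the 2 elements of F_2:
P(0) = 1; P(1) = 1.
No element is a root.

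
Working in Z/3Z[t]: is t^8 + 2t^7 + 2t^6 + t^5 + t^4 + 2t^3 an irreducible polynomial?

Write f(t) = t^8 + 2t^7 + 2t^6 + t^5 + t^4 + 2t^3.
Check for roots in Z/3Z: f(0) = 0 → root; f(1) = 0 → root; f(2) = 2.
f(0) = 0, so (t) divides f(t); f is reducible.

No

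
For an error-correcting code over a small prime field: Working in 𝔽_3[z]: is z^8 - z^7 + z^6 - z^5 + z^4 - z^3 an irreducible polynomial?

No

Write h(z) = z^8 - z^7 + z^6 - z^5 + z^4 - z^3.
Check for roots in 𝔽_3: h(0) = 0 → root; h(1) = 0 → root; h(2) = 0 → root.
h(0) = 0, so (z) divides h(z); h is reducible.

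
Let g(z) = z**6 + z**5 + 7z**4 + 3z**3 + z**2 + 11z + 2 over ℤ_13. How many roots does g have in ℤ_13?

Evaluate at each of the 13 elements of ℤ_13:
g(0) = 2; g(1) = 0 → root; g(2) = 0 → root; g(3) = 0 → root; g(4) = 3; g(5) = 0 → root; g(6) = 10; g(7) = 8; g(8) = 1; g(9) = 5; g(10) = 1; g(11) = 0 → root; g(12) = 9.
Roots: {1, 2, 3, 5, 11}.

5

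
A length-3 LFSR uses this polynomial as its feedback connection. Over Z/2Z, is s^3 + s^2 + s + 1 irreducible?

Write g(s) = s^3 + s^2 + s + 1.
Check for roots in Z/2Z: g(0) = 1; g(1) = 0 → root.
g(1) = 0, so (s − 1) divides g(s); g is reducible.

No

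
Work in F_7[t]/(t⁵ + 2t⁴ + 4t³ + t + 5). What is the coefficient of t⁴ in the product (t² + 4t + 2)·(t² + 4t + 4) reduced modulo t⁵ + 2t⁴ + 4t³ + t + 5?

Multiply in F_7[t]: (t² + 4t + 2)·(t² + 4t + 4) = t⁴ + t³ + t² + 3t + 1.
Reduced: t⁴ + t³ + t² + 3t + 1.

1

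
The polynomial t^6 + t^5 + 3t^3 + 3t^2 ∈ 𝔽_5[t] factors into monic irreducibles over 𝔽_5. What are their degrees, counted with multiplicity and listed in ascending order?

1, 1, 1, 1, 2

Write f(t) = t^6 + t^5 + 3t^3 + 3t^2.
Roots in 𝔽_5: f(0) = 0 → root; f(1) = 3; f(2) = 2; f(3) = 0 → root; f(4) = 0 → root.
Linear factors from roots: (t), (t + 2), (t + 1).
Complete factorization: f(t) = (t + 1)·(t + 2)·(t)^2·(t^2 + 3t + 4).
Factor degrees with multiplicity: 1 + 1 + 1 + 1 + 2 = 6.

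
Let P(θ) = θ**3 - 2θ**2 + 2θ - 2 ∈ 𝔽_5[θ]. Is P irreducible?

Check for roots in 𝔽_5: P(0) = 3; P(1) = 4; P(2) = 2; P(3) = 3; P(4) = 3.
No roots. A degree-3 polynomial over a field with no linear factor is irreducible.

Yes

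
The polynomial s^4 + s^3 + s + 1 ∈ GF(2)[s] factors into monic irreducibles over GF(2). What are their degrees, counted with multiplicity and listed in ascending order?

Write h(s) = s^4 + s^3 + s + 1.
Roots in GF(2): h(0) = 1; h(1) = 0 → root.
Linear factors from roots: (s + 1).
Complete factorization: h(s) = (s + 1)^2·(s^2 + s + 1).
Factor degrees with multiplicity: 1 + 1 + 2 = 4.

1, 1, 2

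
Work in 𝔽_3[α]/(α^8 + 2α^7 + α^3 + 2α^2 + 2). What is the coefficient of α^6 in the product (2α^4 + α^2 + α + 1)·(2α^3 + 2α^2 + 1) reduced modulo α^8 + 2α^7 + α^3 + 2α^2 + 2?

Multiply in 𝔽_3[α]: (2α^4 + α^2 + α + 1)·(2α^3 + 2α^2 + 1) = α^7 + α^6 + 2α^5 + α^3 + α + 1.
Reduced: α^7 + α^6 + 2α^5 + α^3 + α + 1.

1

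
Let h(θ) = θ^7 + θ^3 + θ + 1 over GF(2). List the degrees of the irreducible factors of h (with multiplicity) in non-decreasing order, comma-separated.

Roots in GF(2): h(0) = 1; h(1) = 0 → root.
Linear factors from roots: (θ + 1).
Complete factorization: h(θ) = (θ + 1)·(θ^2 + θ + 1)·(θ^4 + θ + 1).
Factor degrees with multiplicity: 1 + 2 + 4 = 7.

1, 2, 4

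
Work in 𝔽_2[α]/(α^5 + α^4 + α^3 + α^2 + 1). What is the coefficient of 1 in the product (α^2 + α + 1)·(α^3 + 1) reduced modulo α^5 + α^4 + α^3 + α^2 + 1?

Multiply in 𝔽_2[α]: (α^2 + α + 1)·(α^3 + 1) = α^5 + α^4 + α^3 + α^2 + α + 1.
Reduce using α^5 ≡ α^4 + α^3 + α^2 + 1 (mod α^5 + α^4 + α^3 + α^2 + 1).
Reduced: α.

0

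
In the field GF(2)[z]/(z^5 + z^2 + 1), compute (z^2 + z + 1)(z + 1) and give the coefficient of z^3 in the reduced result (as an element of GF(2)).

Multiply in GF(2)[z]: (z^2 + z + 1)·(z + 1) = z^3 + 1.
Reduced: z^3 + 1.

1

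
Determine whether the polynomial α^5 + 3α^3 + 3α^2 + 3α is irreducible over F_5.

No

Write P(α) = α^5 + 3α^3 + 3α^2 + 3α.
Check for roots in F_5: P(0) = 0 → root; P(1) = 0 → root; P(2) = 4; P(3) = 0 → root; P(4) = 1.
P(0) = 0, so (α) divides P(α); P is reducible.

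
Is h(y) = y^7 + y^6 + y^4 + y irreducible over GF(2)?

Check for roots in GF(2): h(0) = 0 → root; h(1) = 0 → root.
h(0) = 0, so (y) divides h(y); h is reducible.

No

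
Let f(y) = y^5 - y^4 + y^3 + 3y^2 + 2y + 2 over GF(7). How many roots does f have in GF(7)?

Evaluate at each of the 7 elements of GF(7):
f(0) = 2; f(1) = 1; f(2) = 0 → root; f(3) = 0 → root; f(4) = 1; f(5) = 3; f(6) = 0 → root.
Roots: {2, 3, 6}.

3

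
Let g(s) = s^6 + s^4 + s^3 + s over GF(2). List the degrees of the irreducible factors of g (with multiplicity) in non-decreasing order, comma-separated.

1, 1, 1, 1, 2

Roots in GF(2): g(0) = 0 → root; g(1) = 0 → root.
Linear factors from roots: (s), (s + 1).
Complete factorization: g(s) = (s)·(s + 1)^3·(s^2 + s + 1).
Factor degrees with multiplicity: 1 + 1 + 1 + 1 + 2 = 6.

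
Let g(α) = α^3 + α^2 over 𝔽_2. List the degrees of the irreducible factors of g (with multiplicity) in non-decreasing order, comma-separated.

Roots in 𝔽_2: g(0) = 0 → root; g(1) = 0 → root.
Linear factors from roots: (α), (α + 1).
Complete factorization: g(α) = (α + 1)·(α)^2.
Factor degrees with multiplicity: 1 + 1 + 1 = 3.

1, 1, 1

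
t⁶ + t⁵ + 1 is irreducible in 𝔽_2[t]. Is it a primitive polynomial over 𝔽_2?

Write f(t) = t⁶ + t⁵ + 1.
|GF(2^6)^×| = 2^6 − 1 = 63. Prime factorization: 63 = 3^2·7.
f is primitive ⇔ t has order 63 in GF(2)[t]/(f), i.e. t^(63/q) ≠ 1 for each prime q | 63.
t^(21) mod f = t⁵ + t⁴ + t³ + 1.
t^(9) mod f = t⁵ + t³ + t² + t + 1.
None equal 1, so t has full order 63; f is primitive.

Yes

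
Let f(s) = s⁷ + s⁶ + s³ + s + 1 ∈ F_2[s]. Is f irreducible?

Yes

Check for roots in F_2: f(0) = 1; f(1) = 1.
No roots, so no linear factors.
Monic irreducibles of degree 2 over GF(2): s² + s + 1.
None of them divide f (all give nonzero remainder).
Monic irreducibles of degree 3 over GF(2): s³ + s + 1, s³ + s² + 1.
None of them divide f (all give nonzero remainder).
No irreducible factor of degree ≤ 3 exists, so f is irreducible over GF(2).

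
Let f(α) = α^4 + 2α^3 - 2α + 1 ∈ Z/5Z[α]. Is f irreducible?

No

Check for roots in Z/5Z: f(0) = 1; f(1) = 2; f(2) = 4; f(3) = 0 → root; f(4) = 2.
f(3) = 0, so (α − 3) divides f(α); f is reducible.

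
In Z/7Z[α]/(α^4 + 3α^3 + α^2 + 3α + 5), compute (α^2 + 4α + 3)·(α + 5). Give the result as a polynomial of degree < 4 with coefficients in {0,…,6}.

α^3 + 2α^2 + 2α + 1

Multiply in Z/7Z[α]: (α^2 + 4α + 3)·(α + 5) = α^3 + 2α^2 + 2α + 1.
Reduced: α^3 + 2α^2 + 2α + 1.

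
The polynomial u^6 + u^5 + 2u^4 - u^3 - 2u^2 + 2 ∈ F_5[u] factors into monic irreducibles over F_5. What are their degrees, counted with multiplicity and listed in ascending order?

Write h(u) = u^6 + u^5 + 2u^4 - u^3 - 2u^2 + 2.
Roots in F_5: h(0) = 2; h(1) = 3; h(2) = 4; h(3) = 1; h(4) = 3.
Complete factorization: h(u) = (u^6 + u^5 + 2u^4 - u^3 - 2u^2 + 2).
Factor degrees with multiplicity: 6 = 6.

6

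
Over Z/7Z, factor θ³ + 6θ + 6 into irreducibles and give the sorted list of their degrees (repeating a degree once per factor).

Write h(θ) = θ³ + 6θ + 6.
Linear factors from roots: (θ + 2).
Complete factorization: h(θ) = (θ + 2)·(θ² + 5θ + 3).
Factor degrees with multiplicity: 1 + 2 = 3.

1, 2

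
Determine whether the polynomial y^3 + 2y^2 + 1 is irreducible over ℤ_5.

Yes

Write g(y) = y^3 + 2y^2 + 1.
Check for roots in ℤ_5: g(0) = 1; g(1) = 4; g(2) = 2; g(3) = 1; g(4) = 2.
No roots. A degree-3 polynomial over a field with no linear factor is irreducible.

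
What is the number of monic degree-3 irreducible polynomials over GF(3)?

8

By the necklace-counting formula, N_3(3) = (1/3) Σ_{d|3} μ(3/d)·3^d.
Divisors of 3: 1, 3; μ(3/d) for each: -1, 1.
Σ = − 3^1 + 3^3 = 24.
N = 24/3 = 8.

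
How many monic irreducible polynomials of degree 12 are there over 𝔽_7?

1153430600

By the necklace-counting formula, N_7(12) = (1/12) Σ_{d|12} μ(12/d)·7^d.
Divisors of 12: 1, 2, 3, 4, 6, 12; μ(12/d) for each: 0, 1, 0, -1, -1, 1.
Σ = 7^2 − 7^4 − 7^6 + 7^12 = 13841167200.
N = 13841167200/12 = 1153430600.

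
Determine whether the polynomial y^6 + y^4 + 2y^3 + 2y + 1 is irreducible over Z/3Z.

Yes

Write P(y) = y^6 + y^4 + 2y^3 + 2y + 1.
Check for roots in Z/3Z: P(0) = 1; P(1) = 1; P(2) = 2.
No roots, so no linear factors.
Monic irreducibles of degree 2 over GF(3): y^2 + 1, y^2 + y + 2, y^2 + 2y + 2.
None of them divide P (all give nonzero remainder).
Degree-3 irreducible divisors: test the 8 monic irreducibles of degree 3 over GF(3).
None of them divide P (all give nonzero remainder).
No irreducible factor of degree ≤ 3 exists, so P is irreducible over GF(3).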